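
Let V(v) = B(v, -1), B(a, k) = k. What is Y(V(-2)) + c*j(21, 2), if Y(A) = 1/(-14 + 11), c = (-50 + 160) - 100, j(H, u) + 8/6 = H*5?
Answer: 3109/3 ≈ 1036.3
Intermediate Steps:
j(H, u) = -4/3 + 5*H (j(H, u) = -4/3 + H*5 = -4/3 + 5*H)
c = 10 (c = 110 - 100 = 10)
V(v) = -1
Y(A) = -1/3 (Y(A) = 1/(-3) = -1/3)
Y(V(-2)) + c*j(21, 2) = -1/3 + 10*(-4/3 + 5*21) = -1/3 + 10*(-4/3 + 105) = -1/3 + 10*(311/3) = -1/3 + 3110/3 = 3109/3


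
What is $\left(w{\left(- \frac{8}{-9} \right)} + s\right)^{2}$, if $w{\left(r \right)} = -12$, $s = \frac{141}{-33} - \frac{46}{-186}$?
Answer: $\frac{268763236}{1046529} \approx 256.81$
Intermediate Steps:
$s = - \frac{4118}{1023}$ ($s = 141 \left(- \frac{1}{33}\right) - - \frac{23}{93} = - \frac{47}{11} + \frac{23}{93} = - \frac{4118}{1023} \approx -4.0254$)
$\left(w{\left(- \frac{8}{-9} \right)} + s\right)^{2} = \left(-12 - \frac{4118}{1023}\right)^{2} = \left(- \frac{16394}{1023}\right)^{2} = \frac{268763236}{1046529}$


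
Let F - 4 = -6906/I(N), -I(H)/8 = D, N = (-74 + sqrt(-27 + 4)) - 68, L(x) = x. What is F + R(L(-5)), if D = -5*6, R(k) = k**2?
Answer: 9/40 ≈ 0.22500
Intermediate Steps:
D = -30
N = -142 + I*sqrt(23) (N = (-74 + sqrt(-23)) - 68 = (-74 + I*sqrt(23)) - 68 = -142 + I*sqrt(23) ≈ -142.0 + 4.7958*I)
I(H) = 240 (I(H) = -8*(-30) = 240)
F = -991/40 (F = 4 - 6906/240 = 4 - 6906*1/240 = 4 - 1151/40 = -991/40 ≈ -24.775)
F + R(L(-5)) = -991/40 + (-5)**2 = -991/40 + 25 = 9/40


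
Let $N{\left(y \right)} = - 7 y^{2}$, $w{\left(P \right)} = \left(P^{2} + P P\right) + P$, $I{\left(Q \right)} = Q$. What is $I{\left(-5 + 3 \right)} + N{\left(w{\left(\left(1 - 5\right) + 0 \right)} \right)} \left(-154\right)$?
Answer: $845150$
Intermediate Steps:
$w{\left(P \right)} = P + 2 P^{2}$ ($w{\left(P \right)} = \left(P^{2} + P^{2}\right) + P = 2 P^{2} + P = P + 2 P^{2}$)
$I{\left(-5 + 3 \right)} + N{\left(w{\left(\left(1 - 5\right) + 0 \right)} \right)} \left(-154\right) = \left(-5 + 3\right) + - 7 \left(\left(\left(1 - 5\right) + 0\right) \left(1 + 2 \left(\left(1 - 5\right) + 0\right)\right)\right)^{2} \left(-154\right) = -2 + - 7 \left(\left(-4 + 0\right) \left(1 + 2 \left(-4 + 0\right)\right)\right)^{2} \left(-154\right) = -2 + - 7 \left(- 4 \left(1 + 2 \left(-4\right)\right)\right)^{2} \left(-154\right) = -2 + - 7 \left(- 4 \left(1 - 8\right)\right)^{2} \left(-154\right) = -2 + - 7 \left(\left(-4\right) \left(-7\right)\right)^{2} \left(-154\right) = -2 + - 7 \cdot 28^{2} \left(-154\right) = -2 + \left(-7\right) 784 \left(-154\right) = -2 - -845152 = -2 + 845152 = 845150$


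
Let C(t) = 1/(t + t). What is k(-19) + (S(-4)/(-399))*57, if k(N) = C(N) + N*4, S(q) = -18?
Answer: -19539/266 ≈ -73.455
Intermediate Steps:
C(t) = 1/(2*t)
k(N) = 1/(2*N) + 4*N (k(N) = 1/(2*N) + N*4 = 1/(2*N) + 4*N)
k(-19) + (S(-4)/(-399))*57 = ((½)/(-19) + 4*(-19)) - 18/(-399)*57 = ((½)*(-1/19) - 76) - 18*(-1/399)*57 = (-1/38 - 76) + (6/133)*57 = -2889/38 + 18/7 = -19539/266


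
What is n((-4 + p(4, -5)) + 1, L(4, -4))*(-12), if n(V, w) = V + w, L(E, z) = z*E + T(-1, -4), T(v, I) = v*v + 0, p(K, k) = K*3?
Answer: 72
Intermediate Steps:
p(K, k) = 3*K
T(v, I) = v**2 (T(v, I) = v**2 + 0 = v**2)
L(E, z) = 1 + E*z (L(E, z) = z*E + (-1)**2 = E*z + 1 = 1 + E*z)
n((-4 + p(4, -5)) + 1, L(4, -4))*(-12) = (((-4 + 3*4) + 1) + (1 + 4*(-4)))*(-12) = (((-4 + 12) + 1) + (1 - 16))*(-12) = ((8 + 1) - 15)*(-12) = (9 - 15)*(-12) = -6*(-12) = 72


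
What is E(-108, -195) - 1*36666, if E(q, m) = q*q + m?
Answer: -25197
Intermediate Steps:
E(q, m) = m + q² (E(q, m) = q² + m = m + q²)
E(-108, -195) - 1*36666 = (-195 + (-108)²) - 1*36666 = (-195 + 11664) - 36666 = 11469 - 36666 = -25197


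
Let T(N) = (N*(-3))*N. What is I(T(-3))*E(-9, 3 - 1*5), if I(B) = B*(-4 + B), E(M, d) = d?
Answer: -1674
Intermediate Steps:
T(N) = -3*N² (T(N) = (-3*N)*N = -3*N²)
I(T(-3))*E(-9, 3 - 1*5) = ((-3*(-3)²)*(-4 - 3*(-3)²))*(3 - 1*5) = ((-3*9)*(-4 - 3*9))*(3 - 5) = -27*(-4 - 27)*(-2) = -27*(-31)*(-2) = 837*(-2) = -1674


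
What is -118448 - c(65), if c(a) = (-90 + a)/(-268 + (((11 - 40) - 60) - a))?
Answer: -49985081/422 ≈ -1.1845e+5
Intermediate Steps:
c(a) = (-90 + a)/(-357 - a) (c(a) = (-90 + a)/(-268 + ((-29 - 60) - a)) = (-90 + a)/(-268 + (-89 - a)) = (-90 + a)/(-357 - a))
-118448 - c(65) = -118448 - (90 - 1*65)/(357 + 65) = -118448 - (90 - 65)/422 = -118448 - 25/422 = -49985081/422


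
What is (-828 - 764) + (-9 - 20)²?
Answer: -751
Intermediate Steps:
(-828 - 764) + (-9 - 20)² = -1592 + (-29)² = -1592 + 841 = -751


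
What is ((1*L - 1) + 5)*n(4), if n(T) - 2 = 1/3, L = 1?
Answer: 35/3 ≈ 11.667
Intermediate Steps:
n(T) = 7/3 (n(T) = 2 + 1/3 = 2 + ⅓ = 7/3)
((1*L - 1) + 5)*n(4) = ((1*1 - 1) + 5)*(7/3) = ((1 - 1) + 5)*(7/3) = (0 + 5)*(7/3) = 5*(7/3) = 35/3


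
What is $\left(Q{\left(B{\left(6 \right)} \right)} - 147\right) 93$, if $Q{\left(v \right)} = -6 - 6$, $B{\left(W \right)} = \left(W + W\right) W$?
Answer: $-14787$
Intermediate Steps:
$B{\left(W \right)} = 2 W^{2}$ ($B{\left(W \right)} = 2 W W = 2 W^{2}$)
$Q{\left(v \right)} = -12$ ($Q{\left(v \right)} = -6 - 6 = -12$)
$\left(Q{\left(B{\left(6 \right)} \right)} - 147\right) 93 = \left(-12 - 147\right) 93 = \left(-159\right) 93 = -14787$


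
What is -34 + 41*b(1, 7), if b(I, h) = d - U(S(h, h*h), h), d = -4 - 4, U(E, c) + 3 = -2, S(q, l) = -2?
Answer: -157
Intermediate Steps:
U(E, c) = -5 (U(E, c) = -3 - 2 = -5)
d = -8
b(I, h) = -3 (b(I, h) = -8 - 1*(-5) = -8 + 5 = -3)
-34 + 41*b(1, 7) = -34 + 41*(-3) = -34 - 123 = -157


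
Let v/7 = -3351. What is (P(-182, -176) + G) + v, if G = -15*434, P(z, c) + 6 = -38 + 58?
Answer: -29953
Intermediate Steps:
v = -23457 (v = 7*(-3351) = -23457)
P(z, c) = 14 (P(z, c) = -6 + (-38 + 58) = -6 + 20 = 14)
G = -6510
(P(-182, -176) + G) + v = (14 - 6510) - 23457 = -6496 - 23457 = -29953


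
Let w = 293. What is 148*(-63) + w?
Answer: -9031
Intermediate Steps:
148*(-63) + w = 148*(-63) + 293 = -9324 + 293 = -9031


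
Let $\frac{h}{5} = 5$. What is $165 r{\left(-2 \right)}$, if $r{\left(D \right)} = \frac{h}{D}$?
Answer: $- \frac{4125}{2} \approx -2062.5$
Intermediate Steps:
$h = 25$ ($h = 5 \cdot 5 = 25$)
$r{\left(D \right)} = \frac{25}{D}$
$165 r{\left(-2 \right)} = 165 \frac{25}{-2} = 165 \cdot 25 \left(- \frac{1}{2}\right) = 165 \left(- \frac{25}{2}\right) = - \frac{4125}{2}$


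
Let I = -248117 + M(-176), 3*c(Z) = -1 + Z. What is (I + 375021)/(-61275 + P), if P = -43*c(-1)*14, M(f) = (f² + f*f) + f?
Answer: -566040/182621 ≈ -3.0995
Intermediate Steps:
c(Z) = -⅓ + Z/3 (c(Z) = (-1 + Z)/3 = -⅓ + Z/3)
M(f) = f + 2*f² (M(f) = (f² + f²) + f = 2*f² + f = f + 2*f²)
I = -186341 (I = -248117 - 176*(1 + 2*(-176)) = -248117 - 176*(1 - 352) = -248117 - 176*(-351) = -248117 + 61776 = -186341)
P = 1204/3 (P = -43*(-⅓ + (⅓)*(-1))*14 = -43*(-⅓ - ⅓)*14 = -43*(-⅔)*14 = (86/3)*14 = 1204/3 ≈ 401.33)
(I + 375021)/(-61275 + P) = (-186341 + 375021)/(-61275 + 1204/3) = 188680/(-182621/3) = 188680*(-3/182621) = -566040/182621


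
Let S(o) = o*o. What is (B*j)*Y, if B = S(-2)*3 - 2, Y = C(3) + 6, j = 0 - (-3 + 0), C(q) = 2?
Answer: 240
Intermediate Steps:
S(o) = o**2
j = 3 (j = 0 - 1*(-3) = 0 + 3 = 3)
Y = 8 (Y = 2 + 6 = 8)
B = 10 (B = (-2)**2*3 - 2 = 4*3 - 2 = 12 - 2 = 10)
(B*j)*Y = (10*3)*8 = 30*8 = 240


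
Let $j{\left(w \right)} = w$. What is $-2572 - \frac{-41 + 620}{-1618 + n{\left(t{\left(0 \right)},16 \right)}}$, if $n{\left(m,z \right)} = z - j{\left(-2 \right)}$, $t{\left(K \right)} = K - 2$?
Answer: $- \frac{4114621}{1600} \approx -2571.6$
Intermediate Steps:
$t{\left(K \right)} = -2 + K$
$n{\left(m,z \right)} = 2 + z$ ($n{\left(m,z \right)} = z - -2 = z + 2 = 2 + z$)
$-2572 - \frac{-41 + 620}{-1618 + n{\left(t{\left(0 \right)},16 \right)}} = -2572 - \frac{-41 + 620}{-1618 + \left(2 + 16\right)} = -2572 - \frac{579}{-1618 + 18} = -2572 - \frac{579}{-1600} = -2572 - 579 \left(- \frac{1}{1600}\right) = -2572 - - \frac{579}{1600} = -2572 + \frac{579}{1600} = - \frac{4114621}{1600}$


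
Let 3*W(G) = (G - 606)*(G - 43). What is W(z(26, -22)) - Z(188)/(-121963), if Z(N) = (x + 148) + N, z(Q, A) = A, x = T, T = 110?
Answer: 4978530998/365889 ≈ 13607.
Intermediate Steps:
x = 110
Z(N) = 258 + N (Z(N) = (110 + 148) + N = 258 + N)
W(G) = (-606 + G)*(-43 + G)/3 (W(G) = ((G - 606)*(G - 43))/3 = ((-606 + G)*(-43 + G))/3 = (-606 + G)*(-43 + G)/3)
W(z(26, -22)) - Z(188)/(-121963) = (8686 - 649/3*(-22) + (⅓)*(-22)²) - (258 + 188)/(-121963) = (8686 + 14278/3 + (⅓)*484) - 446*(-1)/121963 = (8686 + 14278/3 + 484/3) - 1*(-446/121963) = 40820/3 + 446/121963 = 4978530998/365889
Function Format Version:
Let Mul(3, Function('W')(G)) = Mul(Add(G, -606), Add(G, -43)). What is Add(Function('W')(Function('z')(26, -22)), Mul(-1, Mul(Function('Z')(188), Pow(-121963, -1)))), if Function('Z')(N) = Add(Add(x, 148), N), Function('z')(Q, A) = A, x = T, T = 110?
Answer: Rational(4978530998, 365889) ≈ 13607.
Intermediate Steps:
x = 110
Function('Z')(N) = Add(258, N) (Function('Z')(N) = Add(Add(110, 148), N) = Add(258, N))
Function('W')(G) = Mul(Rational(1, 3), Add(-606, G), Add(-43, G)) (Function('W')(G) = Mul(Rational(1, 3), Mul(Add(G, -606), Add(G, -43))) = Mul(Rational(1, 3), Mul(Add(-606, G), Add(-43, G))) = Mul(Rational(1, 3), Add(-606, G), Add(-43, G)))
Add(Function('W')(Function('z')(26, -22)), Mul(-1, Mul(Function('Z')(188), Pow(-121963, -1)))) = Add(Add(8686, Mul(Rational(-649, 3), -22), Mul(Rational(1, 3), Pow(-22, 2))), Mul(-1, Mul(Add(258, 188), Pow(-121963, -1)))) = Add(Add(8686, Rational(14278, 3), Mul(Rational(1, 3), 484)), Mul(-1, Mul(446, Rational(-1, 121963)))) = Add(Add(8686, Rational(14278, 3), Rational(484, 3)), Mul(-1, Rational(-446, 121963))) = Add(Rational(40820, 3), Rational(446, 121963)) = Rational(4978530998, 365889)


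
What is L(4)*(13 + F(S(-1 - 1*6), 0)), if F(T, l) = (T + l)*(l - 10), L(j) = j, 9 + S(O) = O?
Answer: 692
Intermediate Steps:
S(O) = -9 + O
F(T, l) = (-10 + l)*(T + l) (F(T, l) = (T + l)*(-10 + l) = (-10 + l)*(T + l))
L(4)*(13 + F(S(-1 - 1*6), 0)) = 4*(13 + (0² - 10*(-9 + (-1 - 1*6)) - 10*0 + (-9 + (-1 - 1*6))*0)) = 4*(13 + (0 - 10*(-9 + (-1 - 6)) + 0 + (-9 + (-1 - 6))*0)) = 4*(13 + (0 - 10*(-9 - 7) + 0 + (-9 - 7)*0)) = 4*(13 + (0 - 10*(-16) + 0 - 16*0)) = 4*(13 + (0 + 160 + 0 + 0)) = 4*(13 + 160) = 4*173 = 692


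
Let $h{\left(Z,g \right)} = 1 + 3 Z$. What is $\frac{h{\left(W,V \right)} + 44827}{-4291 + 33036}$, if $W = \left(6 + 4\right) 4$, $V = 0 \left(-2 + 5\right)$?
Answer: $\frac{44948}{28745} \approx 1.5637$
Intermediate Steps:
$V = 0$ ($V = 0 \cdot 3 = 0$)
$W = 40$ ($W = 10 \cdot 4 = 40$)
$\frac{h{\left(W,V \right)} + 44827}{-4291 + 33036} = \frac{\left(1 + 3 \cdot 40\right) + 44827}{-4291 + 33036} = \frac{\left(1 + 120\right) + 44827}{28745} = \left(121 + 44827\right) \frac{1}{28745} = 44948 \cdot \frac{1}{28745} = \frac{44948}{28745}$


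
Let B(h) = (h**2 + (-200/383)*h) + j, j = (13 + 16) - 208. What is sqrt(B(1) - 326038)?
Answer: 8*I*sqrt(747693366)/383 ≈ 571.15*I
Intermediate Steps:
j = -179 (j = 29 - 208 = -179)
B(h) = -179 + h**2 - 200*h/383 (B(h) = (h**2 + (-200/383)*h) - 179 = (h**2 + (-200*1/383)*h) - 179 = (h**2 - 200*h/383) - 179 = -179 + h**2 - 200*h/383)
sqrt(B(1) - 326038) = sqrt((-179 + 1**2 - 200/383*1) - 326038) = sqrt((-179 + 1 - 200/383) - 326038) = sqrt(-68374/383 - 326038) = sqrt(-124940928/383) = 8*I*sqrt(747693366)/383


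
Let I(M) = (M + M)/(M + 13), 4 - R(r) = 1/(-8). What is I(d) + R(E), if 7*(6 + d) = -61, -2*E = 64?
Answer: 511/24 ≈ 21.292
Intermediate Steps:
E = -32 (E = -½*64 = -32)
R(r) = 33/8 (R(r) = 4 - 1/(-8) = 4 - 1*(-⅛) = 4 + ⅛ = 33/8)
d = -103/7 (d = -6 + (⅐)*(-61) = -6 - 61/7 = -103/7 ≈ -14.714)
I(M) = 2*M/(13 + M) (I(M) = (2*M)/(13 + M) = 2*M/(13 + M))
I(d) + R(E) = 2*(-103/7)/(13 - 103/7) + 33/8 = 2*(-103/7)/(-12/7) + 33/8 = 2*(-103/7)*(-7/12) + 33/8 = 103/6 + 33/8 = 511/24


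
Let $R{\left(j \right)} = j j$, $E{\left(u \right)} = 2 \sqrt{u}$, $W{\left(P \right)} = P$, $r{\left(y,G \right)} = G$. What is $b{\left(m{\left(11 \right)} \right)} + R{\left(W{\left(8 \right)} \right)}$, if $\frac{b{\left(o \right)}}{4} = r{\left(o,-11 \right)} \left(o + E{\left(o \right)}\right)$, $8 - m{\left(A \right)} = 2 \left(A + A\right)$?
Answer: $1648 - 528 i \approx 1648.0 - 528.0 i$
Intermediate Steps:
$m{\left(A \right)} = 8 - 4 A$ ($m{\left(A \right)} = 8 - 2 \left(A + A\right) = 8 - 2 \cdot 2 A = 8 - 4 A$)
$R{\left(j \right)} = j^{2}$
$b{\left(o \right)} = - 88 \sqrt{o} - 44 o$ ($b{\left(o \right)} = 4 \left(- 11 \left(o + 2 \sqrt{o}\right)\right) = 4 \left(- 22 \sqrt{o} - 11 o\right) = - 88 \sqrt{o} - 44 o$)
$b{\left(m{\left(11 \right)} \right)} + R{\left(W{\left(8 \right)} \right)} = \left(- 88 \sqrt{8 - 44} - 44 \left(8 - 44\right)\right) + 8^{2} = \left(- 88 \sqrt{8 - 44} - 44 \left(8 - 44\right)\right) + 64 = \left(- 88 \sqrt{-36} - -1584\right) + 64 = \left(- 88 \cdot 6 i + 1584\right) + 64 = \left(- 528 i + 1584\right) + 64 = \left(1584 - 528 i\right) + 64 = 1648 - 528 i$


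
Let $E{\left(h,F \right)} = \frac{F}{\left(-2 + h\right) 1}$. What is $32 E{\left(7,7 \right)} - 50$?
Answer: $- \frac{26}{5} \approx -5.2$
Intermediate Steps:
$E{\left(h,F \right)} = \frac{F}{-2 + h}$
$32 E{\left(7,7 \right)} - 50 = 32 \frac{7}{-2 + 7} - 50 = 32 \cdot \frac{7}{5} - 50 = \frac{224}{5} - 50 = - \frac{26}{5}$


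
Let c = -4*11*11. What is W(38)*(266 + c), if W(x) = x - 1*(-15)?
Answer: -11554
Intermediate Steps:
W(x) = 15 + x (W(x) = x + 15 = 15 + x)
c = -484 (c = -44*11 = -484)
W(38)*(266 + c) = (15 + 38)*(266 - 484) = 53*(-218) = -11554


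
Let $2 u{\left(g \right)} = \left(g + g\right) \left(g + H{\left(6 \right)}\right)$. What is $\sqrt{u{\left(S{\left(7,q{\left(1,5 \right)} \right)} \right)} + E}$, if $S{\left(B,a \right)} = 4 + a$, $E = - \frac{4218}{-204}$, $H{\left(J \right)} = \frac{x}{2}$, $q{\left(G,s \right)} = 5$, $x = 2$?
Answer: $\frac{\sqrt{127942}}{34} \approx 10.52$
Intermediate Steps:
$H{\left(J \right)} = 1$ ($H{\left(J \right)} = \frac{2}{2} = 2 \cdot \frac{1}{2} = 1$)
$E = \frac{703}{34}$ ($E = \left(-4218\right) \left(- \frac{1}{204}\right) = \frac{703}{34} \approx 20.676$)
$u{\left(g \right)} = g \left(1 + g\right)$ ($u{\left(g \right)} = \frac{\left(g + g\right) \left(g + 1\right)}{2} = \frac{2 g \left(1 + g\right)}{2} = g \left(1 + g\right)$)
$\sqrt{u{\left(S{\left(7,q{\left(1,5 \right)} \right)} \right)} + E} = \sqrt{\left(4 + 5\right) \left(1 + \left(4 + 5\right)\right) + \frac{703}{34}} = \sqrt{9 \left(1 + 9\right) + \frac{703}{34}} = \sqrt{9 \cdot 10 + \frac{703}{34}} = \sqrt{90 + \frac{703}{34}} = \sqrt{\frac{3763}{34}} = \frac{\sqrt{127942}}{34}$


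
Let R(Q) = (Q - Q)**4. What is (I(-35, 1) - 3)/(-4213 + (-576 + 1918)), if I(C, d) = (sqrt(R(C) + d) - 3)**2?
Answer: -1/2871 ≈ -0.00034831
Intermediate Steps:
R(Q) = 0 (R(Q) = 0**4 = 0)
I(C, d) = (-3 + sqrt(d))**2 (I(C, d) = (sqrt(0 + d) - 3)**2 = (sqrt(d) - 3)**2 = (-3 + sqrt(d))**2)
(I(-35, 1) - 3)/(-4213 + (-576 + 1918)) = ((-3 + sqrt(1))**2 - 3)/(-4213 + (-576 + 1918)) = ((-3 + 1)**2 - 3)/(-4213 + 1342) = ((-2)**2 - 3)/(-2871) = (4 - 3)*(-1/2871) = 1*(-1/2871) = -1/2871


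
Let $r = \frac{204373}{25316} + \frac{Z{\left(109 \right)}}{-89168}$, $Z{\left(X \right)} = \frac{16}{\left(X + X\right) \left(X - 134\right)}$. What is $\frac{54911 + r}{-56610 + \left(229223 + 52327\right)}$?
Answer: $\frac{21114161238107483}{86480327870382000} \approx 0.24415$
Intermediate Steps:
$Z{\left(X \right)} = \frac{8}{X \left(-134 + X\right)}$ ($Z{\left(X \right)} = \frac{16}{2 X \left(-134 + X\right)} = 16 \frac{1}{2 X \left(-134 + X\right)} = \frac{8}{X \left(-134 + X\right)}$)
$r = \frac{3103695249183}{384459535300}$ ($r = \frac{204373}{25316} + \frac{8 \cdot \frac{1}{109} \frac{1}{-134 + 109}}{-89168} = 204373 \cdot \frac{1}{25316} + 8 \cdot \frac{1}{109} \frac{1}{-25} \left(- \frac{1}{89168}\right) = \frac{204373}{25316} + 8 \cdot \frac{1}{109} \left(- \frac{1}{25}\right) \left(- \frac{1}{89168}\right) = \frac{204373}{25316} - - \frac{1}{30372850} = \frac{204373}{25316} + \frac{1}{30372850} = \frac{3103695249183}{384459535300} \approx 8.0729$)
$\frac{54911 + r}{-56610 + \left(229223 + 52327\right)} = \frac{54911 + \frac{3103695249183}{384459535300}}{-56610 + \left(229223 + 52327\right)} = \frac{21114161238107483}{384459535300 \left(-56610 + 281550\right)} = \frac{21114161238107483}{384459535300 \cdot 224940} = \frac{21114161238107483}{384459535300} \cdot \frac{1}{224940} = \frac{21114161238107483}{86480327870382000}$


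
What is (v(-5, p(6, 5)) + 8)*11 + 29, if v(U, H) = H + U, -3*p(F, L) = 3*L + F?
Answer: -15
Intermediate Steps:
p(F, L) = -L - F/3 (p(F, L) = -(3*L + F)/3 = -(F + 3*L)/3 = -L - F/3)
(v(-5, p(6, 5)) + 8)*11 + 29 = (((-1*5 - ⅓*6) - 5) + 8)*11 + 29 = (((-5 - 2) - 5) + 8)*11 + 29 = ((-7 - 5) + 8)*11 + 29 = (-12 + 8)*11 + 29 = -4*11 + 29 = -44 + 29 = -15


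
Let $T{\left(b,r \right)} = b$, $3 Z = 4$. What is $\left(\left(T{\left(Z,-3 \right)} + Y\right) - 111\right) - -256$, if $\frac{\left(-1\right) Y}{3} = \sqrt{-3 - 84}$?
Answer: $\frac{439}{3} - 3 i \sqrt{87} \approx 146.33 - 27.982 i$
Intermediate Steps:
$Z = \frac{4}{3}$ ($Z = \frac{1}{3} \cdot 4 = \frac{4}{3} \approx 1.3333$)
$Y = - 3 i \sqrt{87}$ ($Y = - 3 \sqrt{-3 - 84} = - 3 \sqrt{-87} = - 3 i \sqrt{87} \approx - 27.982 i$)
$\left(\left(T{\left(Z,-3 \right)} + Y\right) - 111\right) - -256 = \left(\left(\frac{4}{3} - 3 i \sqrt{87}\right) - 111\right) - -256 = \left(- \frac{329}{3} - 3 i \sqrt{87}\right) + 256 = \frac{439}{3} - 3 i \sqrt{87}$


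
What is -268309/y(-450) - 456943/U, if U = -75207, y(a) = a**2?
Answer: 24117414179/5076472500 ≈ 4.7508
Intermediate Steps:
-268309/y(-450) - 456943/U = -268309/((-450)**2) - 456943/(-75207) = -268309/202500 - 456943*(-1/75207) = -268309*1/202500 + 456943/75207 = -268309/202500 + 456943/75207 = 24117414179/5076472500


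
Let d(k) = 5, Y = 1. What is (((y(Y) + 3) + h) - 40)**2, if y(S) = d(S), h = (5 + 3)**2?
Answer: 1024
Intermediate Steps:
h = 64 (h = 8**2 = 64)
y(S) = 5
(((y(Y) + 3) + h) - 40)**2 = (((5 + 3) + 64) - 40)**2 = ((8 + 64) - 40)**2 = (72 - 40)**2 = 32**2 = 1024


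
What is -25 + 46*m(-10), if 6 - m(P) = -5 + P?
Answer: 941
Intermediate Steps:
m(P) = 11 - P (m(P) = 6 - (-5 + P) = 6 + (5 - P) = 11 - P)
-25 + 46*m(-10) = -25 + 46*(11 - 1*(-10)) = -25 + 46*(11 + 10) = -25 + 46*21 = -25 + 966 = 941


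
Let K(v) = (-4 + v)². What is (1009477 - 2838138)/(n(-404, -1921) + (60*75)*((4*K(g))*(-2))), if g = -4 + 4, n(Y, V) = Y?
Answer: 1828661/576404 ≈ 3.1725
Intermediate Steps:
g = 0
(1009477 - 2838138)/(n(-404, -1921) + (60*75)*((4*K(g))*(-2))) = (1009477 - 2838138)/(-404 + (60*75)*((4*(-4 + 0)²)*(-2))) = -1828661/(-404 + 4500*((4*(-4)²)*(-2))) = -1828661/(-404 + 4500*((4*16)*(-2))) = -1828661/(-404 + 4500*(64*(-2))) = -1828661/(-404 + 4500*(-128)) = -1828661/(-404 - 576000) = -1828661/(-576404) = -1828661*(-1/576404) = 1828661/576404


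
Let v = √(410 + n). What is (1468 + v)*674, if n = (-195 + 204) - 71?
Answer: 989432 + 1348*√87 ≈ 1.0020e+6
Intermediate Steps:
n = -62 (n = 9 - 71 = -62)
v = 2*√87 (v = √(410 - 62) = √348 = 2*√87 ≈ 18.655)
(1468 + v)*674 = (1468 + 2*√87)*674 = 989432 + 1348*√87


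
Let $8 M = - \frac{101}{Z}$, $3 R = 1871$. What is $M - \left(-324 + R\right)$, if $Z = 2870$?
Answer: $- \frac{20641343}{68880} \approx -299.67$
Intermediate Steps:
$R = \frac{1871}{3}$ ($R = \frac{1}{3} \cdot 1871 = \frac{1871}{3} \approx 623.67$)
$M = - \frac{101}{22960}$ ($M = \frac{\left(-101\right) \frac{1}{2870}}{8} = \frac{1}{8} \left(- \frac{101}{2870}\right) = - \frac{101}{22960} \approx -0.004399$)
$M - \left(-324 + R\right) = - \frac{101}{22960} - \left(-324 + \frac{1871}{3}\right) = - \frac{101}{22960} - \frac{899}{3} = - \frac{20641343}{68880}$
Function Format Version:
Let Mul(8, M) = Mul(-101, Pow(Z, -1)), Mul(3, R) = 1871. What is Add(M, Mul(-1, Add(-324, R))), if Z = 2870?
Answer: Rational(-20641343, 68880) ≈ -299.67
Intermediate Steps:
R = Rational(1871, 3) (R = Mul(Rational(1, 3), 1871) = Rational(1871, 3) ≈ 623.67)
M = Rational(-101, 22960) (M = Mul(Rational(1, 8), Mul(-101, Pow(2870, -1))) = Mul(Rational(1, 8), Mul(-101, Rational(1, 2870))) = Mul(Rational(1, 8), Rational(-101, 2870)) = Rational(-101, 22960) ≈ -0.0043990)
Add(M, Mul(-1, Add(-324, R))) = Add(Rational(-101, 22960), Mul(-1, Add(-324, Rational(1871, 3)))) = Add(Rational(-101, 22960), Mul(-1, Rational(899, 3))) = Add(Rational(-101, 22960), Rational(-899, 3)) = Rational(-20641343, 68880)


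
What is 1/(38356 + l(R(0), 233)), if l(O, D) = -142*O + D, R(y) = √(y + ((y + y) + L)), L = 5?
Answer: 38589/1489010101 + 142*√5/1489010101 ≈ 2.6129e-5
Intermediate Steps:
R(y) = √(5 + 3*y) (R(y) = √(y + ((y + y) + 5)) = √(y + (2*y + 5)) = √(y + (5 + 2*y)) = √(5 + 3*y))
l(O, D) = D - 142*O
1/(38356 + l(R(0), 233)) = 1/(38356 + (233 - 142*√(5 + 3*0))) = 1/(38356 + (233 - 142*√(5 + 0))) = 1/(38356 + (233 - 142*√5)) = 1/(38589 - 142*√5)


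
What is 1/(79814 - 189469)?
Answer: -1/109655 ≈ -9.1195e-6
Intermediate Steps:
1/(79814 - 189469) = 1/(-109655) = -1/109655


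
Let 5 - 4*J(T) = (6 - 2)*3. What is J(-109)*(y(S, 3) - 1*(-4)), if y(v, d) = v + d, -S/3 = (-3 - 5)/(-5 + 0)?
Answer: -77/20 ≈ -3.8500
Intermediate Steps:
J(T) = -7/4 (J(T) = 5/4 - (6 - 2)*3/4 = 5/4 - 3 = -7/4)
S = -24/5 (S = -3*(-3 - 5)/(-5 + 0) = -(-24)/(-5) = -(-24)*(-1)/5 = -3*8/5 = -24/5 ≈ -4.8000)
y(v, d) = d + v
J(-109)*(y(S, 3) - 1*(-4)) = -7*((3 - 24/5) - 1*(-4))/4 = -7*(-9/5 + 4)/4 = -7/4*11/5 = -77/20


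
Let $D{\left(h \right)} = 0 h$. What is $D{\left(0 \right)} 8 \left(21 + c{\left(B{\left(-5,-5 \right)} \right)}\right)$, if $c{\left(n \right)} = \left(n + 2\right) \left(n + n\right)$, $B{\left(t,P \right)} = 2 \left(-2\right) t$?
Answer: $0$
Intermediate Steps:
$B{\left(t,P \right)} = - 4 t$
$D{\left(h \right)} = 0$
$c{\left(n \right)} = 2 n \left(2 + n\right)$ ($c{\left(n \right)} = \left(2 + n\right) 2 n = 2 n \left(2 + n\right)$)
$D{\left(0 \right)} 8 \left(21 + c{\left(B{\left(-5,-5 \right)} \right)}\right) = 0 \cdot 8 \left(21 + 2 \left(\left(-4\right) \left(-5\right)\right) \left(2 - -20\right)\right) = 0 \left(21 + 2 \cdot 20 \left(2 + 20\right)\right) = 0 \left(21 + 2 \cdot 20 \cdot 22\right) = 0 \left(21 + 880\right) = 0 \cdot 901 = 0$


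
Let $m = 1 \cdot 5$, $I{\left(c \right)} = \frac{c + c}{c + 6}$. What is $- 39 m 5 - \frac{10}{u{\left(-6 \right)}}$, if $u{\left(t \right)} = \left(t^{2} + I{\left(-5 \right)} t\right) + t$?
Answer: $- \frac{8776}{9} \approx -975.11$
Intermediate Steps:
$I{\left(c \right)} = \frac{2 c}{6 + c}$
$m = 5$
$u{\left(t \right)} = t^{2} - 9 t$ ($u{\left(t \right)} = \left(t^{2} + 2 \left(-5\right) \frac{1}{6 - 5} t\right) + t = \left(t^{2} + 2 \left(-5\right) 1^{-1} t\right) + t = \left(t^{2} + 2 \left(-5\right) 1 t\right) + t = \left(t^{2} - 10 t\right) + t = t^{2} - 9 t$)
$- 39 m 5 - \frac{10}{u{\left(-6 \right)}} = - 39 \cdot 5 \cdot 5 - \frac{10}{\left(-6\right) \left(-9 - 6\right)} = \left(-39\right) 25 - \frac{10}{\left(-6\right) \left(-15\right)} = -975 - \frac{10}{90} = -975 - \frac{1}{9} = - \frac{8776}{9}$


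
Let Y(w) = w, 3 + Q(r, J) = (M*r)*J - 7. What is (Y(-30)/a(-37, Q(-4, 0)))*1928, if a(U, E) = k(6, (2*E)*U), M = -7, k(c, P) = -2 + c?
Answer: -14460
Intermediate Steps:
Q(r, J) = -10 - 7*J*r (Q(r, J) = -3 + ((-7*r)*J - 7) = -3 + (-7*J*r - 7) = -3 + (-7 - 7*J*r) = -10 - 7*J*r)
a(U, E) = 4 (a(U, E) = -2 + 6 = 4)
(Y(-30)/a(-37, Q(-4, 0)))*1928 = -30/4*1928 = -30*¼*1928 = -15/2*1928 = -14460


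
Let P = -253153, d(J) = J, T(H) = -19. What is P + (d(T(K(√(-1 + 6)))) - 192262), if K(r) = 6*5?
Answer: -445434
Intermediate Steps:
K(r) = 30
P + (d(T(K(√(-1 + 6)))) - 192262) = -253153 + (-19 - 192262) = -253153 - 192281 = -445434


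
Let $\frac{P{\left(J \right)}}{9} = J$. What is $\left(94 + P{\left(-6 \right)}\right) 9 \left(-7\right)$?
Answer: $-2520$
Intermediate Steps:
$P{\left(J \right)} = 9 J$
$\left(94 + P{\left(-6 \right)}\right) 9 \left(-7\right) = \left(94 + 9 \left(-6\right)\right) 9 \left(-7\right) = \left(94 - 54\right) \left(-63\right) = 40 \left(-63\right) = -2520$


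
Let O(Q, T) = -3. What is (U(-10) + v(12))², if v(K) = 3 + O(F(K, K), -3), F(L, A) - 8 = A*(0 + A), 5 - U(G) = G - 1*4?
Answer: 361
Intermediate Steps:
U(G) = 9 - G (U(G) = 5 - (G - 1*4) = 5 - (G - 4) = 5 - (-4 + G) = 5 + (4 - G) = 9 - G)
F(L, A) = 8 + A² (F(L, A) = 8 + A*(0 + A) = 8 + A*A = 8 + A²)
v(K) = 0 (v(K) = 3 - 3 = 0)
(U(-10) + v(12))² = ((9 - 1*(-10)) + 0)² = ((9 + 10) + 0)² = (19 + 0)² = 19² = 361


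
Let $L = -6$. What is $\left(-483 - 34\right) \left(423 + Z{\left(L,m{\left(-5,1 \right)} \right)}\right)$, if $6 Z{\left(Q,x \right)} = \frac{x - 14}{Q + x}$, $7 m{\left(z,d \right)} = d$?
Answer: $- \frac{53848135}{246} \approx -2.1889 \cdot 10^{5}$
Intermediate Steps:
$m{\left(z,d \right)} = \frac{d}{7}$
$Z{\left(Q,x \right)} = \frac{-14 + x}{6 \left(Q + x\right)}$ ($Z{\left(Q,x \right)} = \frac{\left(x - 14\right) \frac{1}{Q + x}}{6} = \frac{\left(-14 + x\right) \frac{1}{Q + x}}{6} = \frac{\frac{1}{Q + x} \left(-14 + x\right)}{6} = \frac{-14 + x}{6 \left(Q + x\right)}$)
$\left(-483 - 34\right) \left(423 + Z{\left(L,m{\left(-5,1 \right)} \right)}\right) = \left(-483 - 34\right) \left(423 + \frac{-14 + \frac{1}{7} \cdot 1}{6 \left(-6 + \frac{1}{7} \cdot 1\right)}\right) = - 517 \left(423 + \frac{-14 + \frac{1}{7}}{6 \left(-6 + \frac{1}{7}\right)}\right) = - 517 \left(423 + \frac{1}{6} \frac{1}{- \frac{41}{7}} \left(- \frac{97}{7}\right)\right) = - 517 \left(423 + \frac{1}{6} \left(- \frac{7}{41}\right) \left(- \frac{97}{7}\right)\right) = - 517 \left(423 + \frac{97}{246}\right) = \left(-517\right) \frac{104155}{246} = - \frac{53848135}{246}$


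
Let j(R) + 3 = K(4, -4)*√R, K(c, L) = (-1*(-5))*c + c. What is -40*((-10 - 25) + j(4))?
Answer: -400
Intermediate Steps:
K(c, L) = 6*c (K(c, L) = 5*c + c = 6*c)
j(R) = -3 + 24*√R (j(R) = -3 + (6*4)*√R = -3 + 24*√R)
-40*((-10 - 25) + j(4)) = -40*((-10 - 25) + (-3 + 24*√4)) = -40*(-35 + (-3 + 24*2)) = -40*(-35 + (-3 + 48)) = -40*(-35 + 45) = -40*10 = -400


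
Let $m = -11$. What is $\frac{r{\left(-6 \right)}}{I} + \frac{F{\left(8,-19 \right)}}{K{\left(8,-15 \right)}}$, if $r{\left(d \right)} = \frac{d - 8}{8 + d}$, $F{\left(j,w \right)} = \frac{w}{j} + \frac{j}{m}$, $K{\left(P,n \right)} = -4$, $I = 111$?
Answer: $\frac{27839}{39072} \approx 0.71251$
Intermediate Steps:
$F{\left(j,w \right)} = - \frac{j}{11} + \frac{w}{j}$ ($F{\left(j,w \right)} = \frac{w}{j} + \frac{j}{-11} = \frac{w}{j} + j \left(- \frac{1}{11}\right) = \frac{w}{j} - \frac{j}{11} = - \frac{j}{11} + \frac{w}{j}$)
$r{\left(d \right)} = \frac{-8 + d}{8 + d}$
$\frac{r{\left(-6 \right)}}{I} + \frac{F{\left(8,-19 \right)}}{K{\left(8,-15 \right)}} = \frac{\frac{1}{8 - 6} \left(-8 - 6\right)}{111} + \frac{\left(- \frac{1}{11}\right) 8 - \frac{19}{8}}{-4} = \frac{1}{2} \left(-14\right) \frac{1}{111} + \left(- \frac{8}{11} - \frac{19}{8}\right) \left(- \frac{1}{4}\right) = \left(-7\right) \frac{1}{111} - - \frac{273}{352} = - \frac{7}{111} + \frac{273}{352} = \frac{27839}{39072}$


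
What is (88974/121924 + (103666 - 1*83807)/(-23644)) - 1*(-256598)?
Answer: 184928242460007/720692764 ≈ 2.5660e+5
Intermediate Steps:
(88974/121924 + (103666 - 1*83807)/(-23644)) - 1*(-256598) = (88974*(1/121924) + (103666 - 83807)*(-1/23644)) + 256598 = (44487/60962 + 19859*(-1/23644)) + 256598 = (44487/60962 - 19859/23644) + 256598 = -79396865/720692764 + 256598 = 184928242460007/720692764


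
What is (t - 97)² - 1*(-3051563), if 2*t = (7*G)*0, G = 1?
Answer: 3060972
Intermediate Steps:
t = 0 (t = ((7*1)*0)/2 = (7*0)/2 = (½)*0 = 0)
(t - 97)² - 1*(-3051563) = (0 - 97)² - 1*(-3051563) = (-97)² + 3051563 = 9409 + 3051563 = 3060972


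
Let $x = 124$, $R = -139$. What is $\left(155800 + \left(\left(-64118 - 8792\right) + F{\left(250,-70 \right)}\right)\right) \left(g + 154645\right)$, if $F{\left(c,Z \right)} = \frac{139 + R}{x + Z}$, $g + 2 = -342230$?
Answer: $-15549086430$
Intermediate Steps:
$g = -342232$ ($g = -2 - 342230 = -342232$)
$F{\left(c,Z \right)} = 0$ ($F{\left(c,Z \right)} = \frac{139 - 139}{124 + Z} = \frac{0}{124 + Z} = 0$)
$\left(155800 + \left(\left(-64118 - 8792\right) + F{\left(250,-70 \right)}\right)\right) \left(g + 154645\right) = \left(155800 + \left(\left(-64118 - 8792\right) + 0\right)\right) \left(-342232 + 154645\right) = \left(155800 + \left(\left(-64118 - 8792\right) + 0\right)\right) \left(-187587\right) = \left(155800 + \left(-72910 + 0\right)\right) \left(-187587\right) = \left(155800 - 72910\right) \left(-187587\right) = 82890 \left(-187587\right) = -15549086430$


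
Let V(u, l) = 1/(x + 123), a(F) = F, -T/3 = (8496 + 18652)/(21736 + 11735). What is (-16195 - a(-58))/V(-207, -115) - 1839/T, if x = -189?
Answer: 28934277939/27148 ≈ 1.0658e+6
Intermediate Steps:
T = -27148/11157 (T = -3*(8496 + 18652)/(21736 + 11735) = -81444/33471 = -3*27148/33471 = -27148/11157 ≈ -2.4333)
V(u, l) = -1/66 (V(u, l) = 1/(-189 + 123) = 1/(-66) = -1/66)
(-16195 - a(-58))/V(-207, -115) - 1839/T = (-16195 - 1*(-58))/(-1/66) - 1839/(-27148/11157) = (-16195 + 58)*(-66) - 1839*(-11157/27148) = -16137*(-66) + 20517723/27148 = 1065042 + 20517723/27148 = 28934277939/27148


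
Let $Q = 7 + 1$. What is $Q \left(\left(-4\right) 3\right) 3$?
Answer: $-288$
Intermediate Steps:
$Q = 8$
$Q \left(\left(-4\right) 3\right) 3 = 8 \left(\left(-4\right) 3\right) 3 = 8 \left(-12\right) 3 = \left(-96\right) 3 = -288$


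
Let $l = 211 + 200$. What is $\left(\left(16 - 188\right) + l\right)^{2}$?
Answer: $57121$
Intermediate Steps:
$l = 411$
$\left(\left(16 - 188\right) + l\right)^{2} = \left(\left(16 - 188\right) + 411\right)^{2} = \left(-172 + 411\right)^{2} = 239^{2} = 57121$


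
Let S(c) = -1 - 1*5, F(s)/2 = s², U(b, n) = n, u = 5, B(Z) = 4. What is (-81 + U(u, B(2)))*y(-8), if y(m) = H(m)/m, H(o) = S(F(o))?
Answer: -231/4 ≈ -57.750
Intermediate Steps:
F(s) = 2*s²
S(c) = -6 (S(c) = -1 - 5 = -6)
H(o) = -6
y(m) = -6/m
(-81 + U(u, B(2)))*y(-8) = (-81 + 4)*(-6/(-8)) = -(-462)*(-1)/8 = -77*¾ = -231/4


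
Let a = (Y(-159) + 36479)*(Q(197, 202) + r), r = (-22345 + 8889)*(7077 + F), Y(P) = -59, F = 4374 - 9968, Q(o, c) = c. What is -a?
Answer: 726762775320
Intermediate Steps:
F = -5594
r = -19955248 (r = (-22345 + 8889)*(7077 - 5594) = -13456*1483 = -19955248)
a = -726762775320 (a = (-59 + 36479)*(202 - 19955248) = 36420*(-19955046) = -726762775320)
-a = -1*(-726762775320) = 726762775320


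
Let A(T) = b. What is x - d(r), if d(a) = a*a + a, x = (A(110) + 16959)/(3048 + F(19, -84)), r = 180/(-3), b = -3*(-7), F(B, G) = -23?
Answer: -2138304/605 ≈ -3534.4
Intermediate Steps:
b = 21
r = -60 (r = 180*(-1/3) = -60)
A(T) = 21
x = 3396/605 (x = (21 + 16959)/(3048 - 23) = 16980/3025 = 16980*(1/3025) = 3396/605 ≈ 5.6132)
d(a) = a + a**2 (d(a) = a**2 + a = a + a**2)
x - d(r) = 3396/605 - (-60)*(1 - 60) = 3396/605 - (-60)*(-59) = 3396/605 - 1*3540 = 3396/605 - 3540 = -2138304/605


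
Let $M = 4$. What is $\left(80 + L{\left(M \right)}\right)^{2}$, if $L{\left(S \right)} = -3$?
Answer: $5929$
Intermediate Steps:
$\left(80 + L{\left(M \right)}\right)^{2} = \left(80 - 3\right)^{2} = 77^{2} = 5929$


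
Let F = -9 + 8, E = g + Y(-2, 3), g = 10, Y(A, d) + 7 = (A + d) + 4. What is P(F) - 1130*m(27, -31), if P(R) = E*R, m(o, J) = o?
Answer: -30518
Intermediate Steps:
Y(A, d) = -3 + A + d (Y(A, d) = -7 + ((A + d) + 4) = -7 + (4 + A + d) = -3 + A + d)
E = 8 (E = 10 + (-3 - 2 + 3) = 10 - 2 = 8)
F = -1
P(R) = 8*R
P(F) - 1130*m(27, -31) = 8*(-1) - 1130*27 = -8 - 30510 = -30518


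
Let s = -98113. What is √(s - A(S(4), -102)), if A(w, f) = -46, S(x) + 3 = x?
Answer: I*√98067 ≈ 313.16*I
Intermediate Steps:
S(x) = -3 + x
√(s - A(S(4), -102)) = √(-98113 - 1*(-46)) = √(-98113 + 46) = √(-98067) = I*√98067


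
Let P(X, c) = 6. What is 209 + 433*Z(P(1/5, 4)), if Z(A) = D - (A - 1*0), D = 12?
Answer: 2807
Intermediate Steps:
Z(A) = 12 - A (Z(A) = 12 - (A - 1*0) = 12 - (A + 0) = 12 - A)
209 + 433*Z(P(1/5, 4)) = 209 + 433*(12 - 1*6) = 209 + 433*(12 - 6) = 209 + 433*6 = 209 + 2598 = 2807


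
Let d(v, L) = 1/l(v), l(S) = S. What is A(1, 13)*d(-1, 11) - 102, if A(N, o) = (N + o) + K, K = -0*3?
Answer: -116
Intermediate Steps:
K = 0 (K = -4*0 = 0)
A(N, o) = N + o (A(N, o) = (N + o) + 0 = N + o)
d(v, L) = 1/v
A(1, 13)*d(-1, 11) - 102 = (1 + 13)/(-1) - 102 = 14*(-1) - 102 = -14 - 102 = -116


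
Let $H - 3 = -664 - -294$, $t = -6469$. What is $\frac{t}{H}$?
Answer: $\frac{6469}{367} \approx 17.627$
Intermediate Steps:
$H = -367$ ($H = 3 - 370 = -367$)
$\frac{t}{H} = - \frac{6469}{-367} = \left(-6469\right) \left(- \frac{1}{367}\right) = \frac{6469}{367}$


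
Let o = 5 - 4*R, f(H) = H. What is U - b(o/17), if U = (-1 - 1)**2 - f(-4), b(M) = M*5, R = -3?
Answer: 3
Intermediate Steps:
o = 17 (o = 5 - 4*(-3) = 5 + 12 = 17)
b(M) = 5*M
U = 8 (U = (-1 - 1)**2 - 1*(-4) = (-2)**2 + 4 = 4 + 4 = 8)
U - b(o/17) = 8 - 5*17/17 = 8 - 5*17*(1/17) = 8 - 5 = 3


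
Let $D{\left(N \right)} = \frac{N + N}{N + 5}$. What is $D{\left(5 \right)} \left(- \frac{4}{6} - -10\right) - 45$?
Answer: $- \frac{107}{3} \approx -35.667$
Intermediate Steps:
$D{\left(N \right)} = \frac{2 N}{5 + N}$
$D{\left(5 \right)} \left(- \frac{4}{6} - -10\right) - 45 = 2 \cdot 5 \frac{1}{5 + 5} \left(- \frac{4}{6} - -10\right) - 45 = 2 \cdot 5 \cdot \frac{1}{10} \left(\left(-4\right) \frac{1}{6} + 10\right) - 45 = 2 \cdot 5 \cdot \frac{1}{10} \left(- \frac{2}{3} + 10\right) - 45 = 1 \cdot \frac{28}{3} - 45 = \frac{28}{3} - 45 = - \frac{107}{3}$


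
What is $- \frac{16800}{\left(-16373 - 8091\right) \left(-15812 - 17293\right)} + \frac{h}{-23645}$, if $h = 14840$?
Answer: $- \frac{10015855934}{15958024687} \approx -0.62764$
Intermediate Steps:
$- \frac{16800}{\left(-16373 - 8091\right) \left(-15812 - 17293\right)} + \frac{h}{-23645} = - \frac{16800}{\left(-16373 - 8091\right) \left(-15812 - 17293\right)} + \frac{14840}{-23645} = - \frac{16800}{\left(-24464\right) \left(-33105\right)} + 14840 \left(- \frac{1}{23645}\right) = - \frac{16800}{809880720} - \frac{2968}{4729} = \left(-16800\right) \frac{1}{809880720} - \frac{2968}{4729} = - \frac{70}{3374503} - \frac{2968}{4729} = - \frac{10015855934}{15958024687}$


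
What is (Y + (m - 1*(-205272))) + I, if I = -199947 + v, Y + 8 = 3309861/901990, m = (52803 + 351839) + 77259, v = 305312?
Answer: 714857444561/901990 ≈ 7.9253e+5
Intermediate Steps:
m = 481901 (m = 404642 + 77259 = 481901)
Y = -3906059/901990 (Y = -8 + 3309861/901990 = -3906059/901990 ≈ -4.3305)
I = 105365 (I = -199947 + 305312 = 105365)
(Y + (m - 1*(-205272))) + I = (-3906059/901990 + (481901 - 1*(-205272))) + 105365 = (-3906059/901990 + (481901 + 205272)) + 105365 = (-3906059/901990 + 687173) + 105365 = 619819268211/901990 + 105365 = 714857444561/901990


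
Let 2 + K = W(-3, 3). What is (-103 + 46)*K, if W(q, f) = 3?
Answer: -57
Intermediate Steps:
K = 1 (K = -2 + 3 = 1)
(-103 + 46)*K = (-103 + 46)*1 = -57*1 = -57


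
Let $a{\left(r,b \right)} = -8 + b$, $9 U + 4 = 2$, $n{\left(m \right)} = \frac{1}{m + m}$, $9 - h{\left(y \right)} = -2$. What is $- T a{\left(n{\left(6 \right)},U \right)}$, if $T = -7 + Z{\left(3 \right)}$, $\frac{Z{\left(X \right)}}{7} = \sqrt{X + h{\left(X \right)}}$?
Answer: $- \frac{518}{9} + \frac{518 \sqrt{14}}{9} \approx 157.8$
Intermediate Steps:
$h{\left(y \right)} = 11$ ($h{\left(y \right)} = 9 - -2 = 9 + 2 = 11$)
$n{\left(m \right)} = \frac{1}{2 m}$
$U = - \frac{2}{9}$ ($U = - \frac{4}{9} + \frac{1}{9} \cdot 2 = - \frac{4}{9} + \frac{2}{9} = - \frac{2}{9} \approx -0.22222$)
$Z{\left(X \right)} = 7 \sqrt{11 + X}$ ($Z{\left(X \right)} = 7 \sqrt{X + 11} = 7 \sqrt{11 + X}$)
$T = -7 + 7 \sqrt{14}$ ($T = -7 + 7 \sqrt{11 + 3} = -7 + 7 \sqrt{14} \approx 19.192$)
$- T a{\left(n{\left(6 \right)},U \right)} = - \left(-7 + 7 \sqrt{14}\right) \left(-8 - \frac{2}{9}\right) = - \frac{\left(-7 + 7 \sqrt{14}\right) \left(-74\right)}{9} = - (\frac{518}{9} - \frac{518 \sqrt{14}}{9}) = - \frac{518}{9} + \frac{518 \sqrt{14}}{9}$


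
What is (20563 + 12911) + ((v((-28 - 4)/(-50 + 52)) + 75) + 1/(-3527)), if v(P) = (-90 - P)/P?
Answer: 946749075/28216 ≈ 33554.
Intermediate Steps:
v(P) = (-90 - P)/P
(20563 + 12911) + ((v((-28 - 4)/(-50 + 52)) + 75) + 1/(-3527)) = (20563 + 12911) + (((-90 - (-28 - 4)/(-50 + 52))/(((-28 - 4)/(-50 + 52))) + 75) + 1/(-3527)) = 33474 + (((-90 - (-32)/2)/((-32/2)) + 75) - 1/3527) = 33474 + (((-90 - (-32)/2)/((-32*½)) + 75) - 1/3527) = 33474 + (((-90 - 1*(-16))/(-16) + 75) - 1/3527) = 33474 + ((-(-90 + 16)/16 + 75) - 1/3527) = 33474 + ((-1/16*(-74) + 75) - 1/3527) = 33474 + ((37/8 + 75) - 1/3527) = 33474 + (637/8 - 1/3527) = 33474 + 2246691/28216 = 946749075/28216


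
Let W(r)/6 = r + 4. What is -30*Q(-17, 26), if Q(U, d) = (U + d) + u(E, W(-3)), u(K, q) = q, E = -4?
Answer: -450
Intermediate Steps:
W(r) = 24 + 6*r (W(r) = 6*(r + 4) = 6*(4 + r) = 24 + 6*r)
Q(U, d) = 6 + U + d (Q(U, d) = (U + d) + (24 + 6*(-3)) = (U + d) + (24 - 18) = (U + d) + 6 = 6 + U + d)
-30*Q(-17, 26) = -30*(6 - 17 + 26) = -30*15 = -450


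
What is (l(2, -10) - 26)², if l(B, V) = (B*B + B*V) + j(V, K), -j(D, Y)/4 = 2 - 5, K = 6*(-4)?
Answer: 900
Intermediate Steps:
K = -24
j(D, Y) = 12 (j(D, Y) = -4*(2 - 5) = -4*(-3) = 12)
l(B, V) = 12 + B² + B*V (l(B, V) = (B*B + B*V) + 12 = (B² + B*V) + 12 = 12 + B² + B*V)
(l(2, -10) - 26)² = ((12 + 2² + 2*(-10)) - 26)² = ((12 + 4 - 20) - 26)² = (-4 - 26)² = (-30)² = 900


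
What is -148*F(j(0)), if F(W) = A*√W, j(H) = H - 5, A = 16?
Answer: -2368*I*√5 ≈ -5295.0*I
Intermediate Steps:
j(H) = -5 + H
F(W) = 16*√W
-148*F(j(0)) = -2368*√(-5 + 0) = -2368*√(-5) = -2368*I*√5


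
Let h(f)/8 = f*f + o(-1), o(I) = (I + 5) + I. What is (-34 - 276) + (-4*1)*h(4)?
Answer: -918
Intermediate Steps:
o(I) = 5 + 2*I (o(I) = (5 + I) + I = 5 + 2*I)
h(f) = 24 + 8*f**2 (h(f) = 8*(f*f + (5 + 2*(-1))) = 8*(f**2 + (5 - 2)) = 8*(f**2 + 3) = 8*(3 + f**2) = 24 + 8*f**2)
(-34 - 276) + (-4*1)*h(4) = (-34 - 276) + (-4*1)*(24 + 8*4**2) = -310 - 4*(24 + 8*16) = -310 - 4*(24 + 128) = -310 - 4*152 = -310 - 608 = -918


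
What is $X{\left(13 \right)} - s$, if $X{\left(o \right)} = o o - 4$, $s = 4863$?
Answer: $-4698$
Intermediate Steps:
$X{\left(o \right)} = -4 + o^{2}$ ($X{\left(o \right)} = o^{2} - 4 = -4 + o^{2}$)
$X{\left(13 \right)} - s = \left(-4 + 13^{2}\right) - 4863 = \left(-4 + 169\right) - 4863 = 165 - 4863 = -4698$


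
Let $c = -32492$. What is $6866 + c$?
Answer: $-25626$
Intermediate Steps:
$6866 + c = 6866 - 32492 = -25626$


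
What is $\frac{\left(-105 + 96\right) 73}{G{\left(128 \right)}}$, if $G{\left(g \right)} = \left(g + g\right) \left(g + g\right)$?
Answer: $- \frac{657}{65536} \approx -0.010025$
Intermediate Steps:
$G{\left(g \right)} = 4 g^{2}$ ($G{\left(g \right)} = 2 g 2 g = 4 g^{2}$)
$\frac{\left(-105 + 96\right) 73}{G{\left(128 \right)}} = \frac{\left(-105 + 96\right) 73}{4 \cdot 128^{2}} = \frac{\left(-9\right) 73}{4 \cdot 16384} = - \frac{657}{65536}$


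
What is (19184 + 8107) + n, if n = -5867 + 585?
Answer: 22009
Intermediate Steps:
n = -5282
(19184 + 8107) + n = (19184 + 8107) - 5282 = 27291 - 5282 = 22009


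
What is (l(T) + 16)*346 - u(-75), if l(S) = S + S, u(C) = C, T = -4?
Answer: 2843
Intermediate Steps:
l(S) = 2*S
(l(T) + 16)*346 - u(-75) = (2*(-4) + 16)*346 - 1*(-75) = (-8 + 16)*346 + 75 = 8*346 + 75 = 2768 + 75 = 2843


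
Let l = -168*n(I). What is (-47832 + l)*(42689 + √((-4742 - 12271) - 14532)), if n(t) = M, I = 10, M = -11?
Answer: -1963010976 - 137952*I*√3505 ≈ -1.963e+9 - 8.1672e+6*I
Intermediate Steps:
n(t) = -11
l = 1848 (l = -168*(-11) = 1848)
(-47832 + l)*(42689 + √((-4742 - 12271) - 14532)) = (-47832 + 1848)*(42689 + √((-4742 - 12271) - 14532)) = -45984*(42689 + √(-17013 - 14532)) = -45984*(42689 + √(-31545)) = -45984*(42689 + 3*I*√3505) = -1963010976 - 137952*I*√3505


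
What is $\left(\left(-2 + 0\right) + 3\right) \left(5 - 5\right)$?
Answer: $0$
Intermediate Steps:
$\left(\left(-2 + 0\right) + 3\right) \left(5 - 5\right) = \left(-2 + 3\right) 0 = 1 \cdot 0 = 0$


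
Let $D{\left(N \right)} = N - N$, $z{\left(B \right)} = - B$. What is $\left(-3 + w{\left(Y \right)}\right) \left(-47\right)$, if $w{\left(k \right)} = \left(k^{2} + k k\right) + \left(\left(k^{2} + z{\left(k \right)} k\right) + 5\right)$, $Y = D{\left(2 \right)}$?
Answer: $-94$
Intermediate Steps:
$D{\left(N \right)} = 0$
$Y = 0$
$w{\left(k \right)} = 5 + 2 k^{2}$ ($w{\left(k \right)} = \left(k^{2} + k k\right) + \left(\left(k^{2} + - k k\right) + 5\right) = \left(k^{2} + k^{2}\right) + \left(\left(k^{2} - k^{2}\right) + 5\right) = 2 k^{2} + \left(0 + 5\right) = 2 k^{2} + 5 = 5 + 2 k^{2}$)
$\left(-3 + w{\left(Y \right)}\right) \left(-47\right) = \left(-3 + \left(5 + 2 \cdot 0^{2}\right)\right) \left(-47\right) = \left(-3 + \left(5 + 2 \cdot 0\right)\right) \left(-47\right) = \left(-3 + \left(5 + 0\right)\right) \left(-47\right) = \left(-3 + 5\right) \left(-47\right) = 2 \left(-47\right) = -94$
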